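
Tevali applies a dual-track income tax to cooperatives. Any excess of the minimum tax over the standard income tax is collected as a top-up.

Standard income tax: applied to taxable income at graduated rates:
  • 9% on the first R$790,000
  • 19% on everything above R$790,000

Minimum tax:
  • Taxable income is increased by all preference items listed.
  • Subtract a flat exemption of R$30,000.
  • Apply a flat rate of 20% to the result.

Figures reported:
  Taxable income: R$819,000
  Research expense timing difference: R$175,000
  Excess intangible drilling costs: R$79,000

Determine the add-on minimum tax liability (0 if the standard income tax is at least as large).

Standard income tax:
  R$790,000 × 9% = R$71,100
  R$29,000 × 19% = R$5,510
  → R$76,610

Minimum tax:
  Adjusted income: R$819,000 + R$175,000 + R$79,000 = R$1,073,000
  Less exemption R$30,000 → base R$1,043,000
  R$1,043,000 × 20% = R$208,600

Excess of minimum tax over standard income tax: R$208,600 − R$76,610 = R$131,990.

R$131,990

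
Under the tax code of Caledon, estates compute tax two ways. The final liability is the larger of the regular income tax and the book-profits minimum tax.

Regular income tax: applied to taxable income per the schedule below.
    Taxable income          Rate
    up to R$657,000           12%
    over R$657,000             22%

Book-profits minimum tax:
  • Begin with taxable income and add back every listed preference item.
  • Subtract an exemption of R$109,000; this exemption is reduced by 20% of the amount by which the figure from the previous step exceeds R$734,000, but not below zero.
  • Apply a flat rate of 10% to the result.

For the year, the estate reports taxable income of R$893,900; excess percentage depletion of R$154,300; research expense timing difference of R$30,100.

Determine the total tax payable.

Regular income tax:
  R$657,000 × 12% = R$78,840
  R$236,900 × 22% = R$52,118
  → R$130,958

Book-profits minimum tax:
  Adjusted income: R$893,900 + R$154,300 + R$30,100 = R$1,078,300
  Exemption: R$109,000 − 20% × (R$1,078,300 − R$734,000) = R$109,000 − R$68,860 = R$40,140
  Base: R$1,078,300 − R$40,140 = R$1,038,160
  R$1,038,160 × 10% = R$103,816

R$130,958 > R$103,816, so the regular income tax governs.

R$130,958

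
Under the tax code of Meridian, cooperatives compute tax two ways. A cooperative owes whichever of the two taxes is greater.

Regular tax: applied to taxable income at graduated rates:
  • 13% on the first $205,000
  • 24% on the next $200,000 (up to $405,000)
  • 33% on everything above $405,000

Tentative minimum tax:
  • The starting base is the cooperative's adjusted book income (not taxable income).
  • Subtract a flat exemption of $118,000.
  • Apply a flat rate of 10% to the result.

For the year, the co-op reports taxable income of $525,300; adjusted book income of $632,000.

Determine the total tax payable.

$114,349

Tentative minimum tax:
  Base (adjusted book income): $632,000
  Less exemption $118,000 → base $514,000
  $514,000 × 10% = $51,400

Regular tax:
  $205,000 × 13% = $26,650
  $200,000 × 24% = $48,000
  $120,300 × 33% = $39,699
  → $114,349

$114,349 > $51,400, so the regular tax governs.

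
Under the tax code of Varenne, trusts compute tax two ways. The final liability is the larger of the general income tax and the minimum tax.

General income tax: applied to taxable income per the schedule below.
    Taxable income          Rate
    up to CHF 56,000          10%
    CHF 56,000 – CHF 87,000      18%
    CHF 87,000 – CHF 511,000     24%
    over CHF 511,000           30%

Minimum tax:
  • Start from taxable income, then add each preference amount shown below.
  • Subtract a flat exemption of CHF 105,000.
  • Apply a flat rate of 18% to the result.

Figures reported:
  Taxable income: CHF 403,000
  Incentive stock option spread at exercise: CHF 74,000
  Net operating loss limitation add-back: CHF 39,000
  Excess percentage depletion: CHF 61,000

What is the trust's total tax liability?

CHF 87,020

Minimum tax:
  Adjusted income: CHF 403,000 + CHF 74,000 + CHF 39,000 + CHF 61,000 = CHF 577,000
  Less exemption CHF 105,000 → base CHF 472,000
  CHF 472,000 × 18% = CHF 84,960

General income tax:
  CHF 56,000 × 10% = CHF 5,600
  CHF 31,000 × 18% = CHF 5,580
  CHF 316,000 × 24% = CHF 75,840
  → CHF 87,020

CHF 87,020 > CHF 84,960, so the general income tax governs.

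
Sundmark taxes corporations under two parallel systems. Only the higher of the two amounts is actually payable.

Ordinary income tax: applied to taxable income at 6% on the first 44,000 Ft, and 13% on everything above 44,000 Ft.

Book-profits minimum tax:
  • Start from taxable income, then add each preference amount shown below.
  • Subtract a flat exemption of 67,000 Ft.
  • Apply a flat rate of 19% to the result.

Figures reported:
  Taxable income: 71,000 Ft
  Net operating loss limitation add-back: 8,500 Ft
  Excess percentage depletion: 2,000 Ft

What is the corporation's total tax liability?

6,150 Ft

Ordinary income tax:
  44,000 Ft × 6% = 2,640 Ft
  27,000 Ft × 13% = 3,510 Ft
  → 6,150 Ft

Book-profits minimum tax:
  Adjusted income: 71,000 Ft + 8,500 Ft + 2,000 Ft = 81,500 Ft
  Less exemption 67,000 Ft → base 14,500 Ft
  14,500 Ft × 19% = 2,755 Ft

6,150 Ft > 2,755 Ft, so the ordinary income tax governs.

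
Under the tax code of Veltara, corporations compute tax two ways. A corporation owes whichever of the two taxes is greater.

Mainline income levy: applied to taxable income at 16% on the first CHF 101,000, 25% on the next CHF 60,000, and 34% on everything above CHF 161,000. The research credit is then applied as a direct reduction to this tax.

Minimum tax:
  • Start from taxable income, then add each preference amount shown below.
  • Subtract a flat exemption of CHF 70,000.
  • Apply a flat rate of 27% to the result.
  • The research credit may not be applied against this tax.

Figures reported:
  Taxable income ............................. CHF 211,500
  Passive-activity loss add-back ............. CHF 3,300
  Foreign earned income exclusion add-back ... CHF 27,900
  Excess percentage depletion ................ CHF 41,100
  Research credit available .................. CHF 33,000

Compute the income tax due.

CHF 57,726

Mainline income levy:
  CHF 101,000 × 16% = CHF 16,160
  CHF 60,000 × 25% = CHF 15,000
  CHF 50,500 × 34% = CHF 17,170
  → CHF 48,330
  Less research credit CHF 33,000 → CHF 15,330

Minimum tax:
  Adjusted income: CHF 211,500 + CHF 3,300 + CHF 27,900 + CHF 41,100 = CHF 283,800
  Less exemption CHF 70,000 → base CHF 213,800
  CHF 213,800 × 27% = CHF 57,726

CHF 57,726 > CHF 15,330, so the minimum tax is the binding amount.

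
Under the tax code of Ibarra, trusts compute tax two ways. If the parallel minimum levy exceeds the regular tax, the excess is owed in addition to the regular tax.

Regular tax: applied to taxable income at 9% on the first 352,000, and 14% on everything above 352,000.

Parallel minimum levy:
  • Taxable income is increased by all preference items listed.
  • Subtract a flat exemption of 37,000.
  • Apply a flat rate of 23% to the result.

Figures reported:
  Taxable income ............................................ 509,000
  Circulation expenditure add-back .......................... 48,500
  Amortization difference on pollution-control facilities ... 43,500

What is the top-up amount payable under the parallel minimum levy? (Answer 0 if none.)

Parallel minimum levy:
  Adjusted income: 509,000 + 48,500 + 43,500 = 601,000
  Less exemption 37,000 → base 564,000
  564,000 × 23% = 129,720

Regular tax:
  352,000 × 9% = 31,680
  157,000 × 14% = 21,980
  → 53,660

Excess of parallel minimum levy over regular tax: 129,720 − 53,660 = 76,060.

76,060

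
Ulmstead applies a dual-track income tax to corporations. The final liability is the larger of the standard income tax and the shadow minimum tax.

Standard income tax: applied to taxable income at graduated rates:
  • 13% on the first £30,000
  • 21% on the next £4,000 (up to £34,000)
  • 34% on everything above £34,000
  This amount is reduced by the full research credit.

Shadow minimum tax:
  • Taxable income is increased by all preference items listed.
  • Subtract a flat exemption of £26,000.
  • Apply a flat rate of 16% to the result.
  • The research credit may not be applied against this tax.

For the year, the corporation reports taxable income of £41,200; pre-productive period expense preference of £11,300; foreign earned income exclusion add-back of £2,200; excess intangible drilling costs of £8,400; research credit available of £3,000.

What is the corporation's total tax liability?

Shadow minimum tax:
  Adjusted income: £41,200 + £11,300 + £2,200 + £8,400 = £63,100
  Less exemption £26,000 → base £37,100
  £37,100 × 16% = £5,936

Standard income tax:
  £30,000 × 13% = £3,900
  £4,000 × 21% = £840
  £7,200 × 34% = £2,448
  → £7,188
  Less research credit £3,000 → £4,188

£5,936 > £4,188, so the shadow minimum tax is the binding amount.

£5,936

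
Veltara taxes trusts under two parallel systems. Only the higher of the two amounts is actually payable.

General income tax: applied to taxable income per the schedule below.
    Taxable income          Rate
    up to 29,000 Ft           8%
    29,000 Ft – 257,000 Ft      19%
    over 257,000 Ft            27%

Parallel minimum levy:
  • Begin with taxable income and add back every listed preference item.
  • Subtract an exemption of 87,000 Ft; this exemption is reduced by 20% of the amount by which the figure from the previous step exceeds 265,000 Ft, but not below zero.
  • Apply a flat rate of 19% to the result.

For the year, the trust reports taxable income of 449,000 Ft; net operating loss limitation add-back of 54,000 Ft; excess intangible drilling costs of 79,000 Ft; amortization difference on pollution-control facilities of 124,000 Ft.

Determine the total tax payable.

General income tax:
  29,000 Ft × 8% = 2,320 Ft
  228,000 Ft × 19% = 43,320 Ft
  192,000 Ft × 27% = 51,840 Ft
  → 97,480 Ft

Parallel minimum levy:
  Adjusted income: 449,000 Ft + 54,000 Ft + 79,000 Ft + 124,000 Ft = 706,000 Ft
  Exemption: 20% × (706,000 Ft − 265,000 Ft) = 88,200 Ft ≥ 87,000 Ft, so the exemption is fully phased out
  Base: 706,000 Ft − 0 Ft = 706,000 Ft
  706,000 Ft × 19% = 134,140 Ft

134,140 Ft > 97,480 Ft, so the parallel minimum levy is the binding amount.

134,140 Ft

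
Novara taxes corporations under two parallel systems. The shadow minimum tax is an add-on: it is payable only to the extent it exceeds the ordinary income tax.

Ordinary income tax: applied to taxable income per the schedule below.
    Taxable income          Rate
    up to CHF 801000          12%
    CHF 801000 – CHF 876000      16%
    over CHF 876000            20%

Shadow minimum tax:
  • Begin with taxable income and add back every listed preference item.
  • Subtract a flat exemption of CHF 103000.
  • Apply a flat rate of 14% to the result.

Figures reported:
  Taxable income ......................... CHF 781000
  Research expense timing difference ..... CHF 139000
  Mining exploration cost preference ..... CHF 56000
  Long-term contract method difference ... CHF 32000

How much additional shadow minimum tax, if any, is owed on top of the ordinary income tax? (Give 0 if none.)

Shadow minimum tax:
  Adjusted income: CHF 781000 + CHF 139000 + CHF 56000 + CHF 32000 = CHF 1008000
  Less exemption CHF 103000 → base CHF 905000
  CHF 905000 × 14% = CHF 126700

Ordinary income tax:
  CHF 781000 × 12% = CHF 93720

Excess of shadow minimum tax over ordinary income tax: CHF 126700 − CHF 93720 = CHF 32980.

CHF 32980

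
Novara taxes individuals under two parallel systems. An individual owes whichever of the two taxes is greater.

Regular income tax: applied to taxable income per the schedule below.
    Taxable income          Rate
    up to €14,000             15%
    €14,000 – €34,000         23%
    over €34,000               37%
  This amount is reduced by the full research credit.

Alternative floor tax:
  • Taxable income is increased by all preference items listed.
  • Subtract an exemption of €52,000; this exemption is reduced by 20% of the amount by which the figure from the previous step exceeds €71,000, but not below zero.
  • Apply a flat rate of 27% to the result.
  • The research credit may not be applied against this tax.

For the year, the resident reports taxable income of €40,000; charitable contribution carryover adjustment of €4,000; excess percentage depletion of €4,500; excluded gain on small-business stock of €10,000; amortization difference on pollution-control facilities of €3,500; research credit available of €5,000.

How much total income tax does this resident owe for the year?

Regular income tax:
  €14,000 × 15% = €2,100
  €20,000 × 23% = €4,600
  €6,000 × 37% = €2,220
  → €8,920
  Less research credit €5,000 → €3,920

Alternative floor tax:
  Adjusted income: €40,000 + €4,000 + €4,500 + €10,000 + €3,500 = €62,000
  Exemption: €62,000 ≤ €71,000, so full €52,000 applies
  Base: €62,000 − €52,000 = €10,000
  €10,000 × 27% = €2,700

€3,920 > €2,700, so the regular income tax governs.

€3,920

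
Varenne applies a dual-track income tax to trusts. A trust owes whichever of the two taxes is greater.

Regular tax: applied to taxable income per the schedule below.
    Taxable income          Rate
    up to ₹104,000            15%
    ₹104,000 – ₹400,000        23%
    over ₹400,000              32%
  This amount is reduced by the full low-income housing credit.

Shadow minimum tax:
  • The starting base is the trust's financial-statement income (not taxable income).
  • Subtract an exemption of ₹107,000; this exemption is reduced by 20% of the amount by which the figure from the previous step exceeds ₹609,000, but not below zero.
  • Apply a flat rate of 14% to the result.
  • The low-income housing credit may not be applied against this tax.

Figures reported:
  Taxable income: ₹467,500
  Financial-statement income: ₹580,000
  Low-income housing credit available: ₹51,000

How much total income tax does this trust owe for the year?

Shadow minimum tax:
  Base (financial-statement income): ₹580,000
  Exemption: ₹580,000 ≤ ₹609,000, so full ₹107,000 applies
  Base: ₹580,000 − ₹107,000 = ₹473,000
  ₹473,000 × 14% = ₹66,220

Regular tax:
  ₹104,000 × 15% = ₹15,600
  ₹296,000 × 23% = ₹68,080
  ₹67,500 × 32% = ₹21,600
  → ₹105,280
  Less low-income housing credit ₹51,000 → ₹54,280

₹66,220 > ₹54,280, so the shadow minimum tax is the binding amount.

₹66,220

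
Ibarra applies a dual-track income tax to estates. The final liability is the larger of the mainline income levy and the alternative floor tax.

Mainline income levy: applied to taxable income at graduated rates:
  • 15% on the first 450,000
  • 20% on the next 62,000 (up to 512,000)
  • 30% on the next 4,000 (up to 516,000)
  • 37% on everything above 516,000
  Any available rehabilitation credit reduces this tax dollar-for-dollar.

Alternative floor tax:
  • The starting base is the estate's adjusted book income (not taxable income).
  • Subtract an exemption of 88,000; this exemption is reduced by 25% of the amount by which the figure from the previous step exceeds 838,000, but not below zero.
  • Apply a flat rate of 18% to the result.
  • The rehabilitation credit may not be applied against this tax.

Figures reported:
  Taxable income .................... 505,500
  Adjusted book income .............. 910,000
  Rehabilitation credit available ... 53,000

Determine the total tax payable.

Alternative floor tax:
  Base (adjusted book income): 910,000
  Exemption: 88,000 − 25% × (910,000 − 838,000) = 88,000 − 18,000 = 70,000
  Base: 910,000 − 70,000 = 840,000
  840,000 × 18% = 151,200

Mainline income levy:
  450,000 × 15% = 67,500
  55,500 × 20% = 11,100
  → 78,600
  Less rehabilitation credit 53,000 → 25,600

151,200 > 25,600, so the alternative floor tax is the binding amount.

151,200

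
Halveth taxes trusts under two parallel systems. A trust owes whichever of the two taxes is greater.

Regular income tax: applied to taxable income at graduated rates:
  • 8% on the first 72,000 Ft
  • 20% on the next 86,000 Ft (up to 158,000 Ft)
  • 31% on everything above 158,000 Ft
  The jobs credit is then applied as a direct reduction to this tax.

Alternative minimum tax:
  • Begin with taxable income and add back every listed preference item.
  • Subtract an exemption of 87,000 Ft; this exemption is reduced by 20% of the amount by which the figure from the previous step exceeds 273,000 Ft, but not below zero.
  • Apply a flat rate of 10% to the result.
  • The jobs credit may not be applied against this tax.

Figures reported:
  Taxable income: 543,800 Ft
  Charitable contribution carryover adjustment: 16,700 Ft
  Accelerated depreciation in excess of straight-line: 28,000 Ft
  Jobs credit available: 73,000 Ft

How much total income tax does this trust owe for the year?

69,558 Ft

Alternative minimum tax:
  Adjusted income: 543,800 Ft + 16,700 Ft + 28,000 Ft = 588,500 Ft
  Exemption: 87,000 Ft − 20% × (588,500 Ft − 273,000 Ft) = 87,000 Ft − 63,100 Ft = 23,900 Ft
  Base: 588,500 Ft − 23,900 Ft = 564,600 Ft
  564,600 Ft × 10% = 56,460 Ft

Regular income tax:
  72,000 Ft × 8% = 5,760 Ft
  86,000 Ft × 20% = 17,200 Ft
  385,800 Ft × 31% = 119,598 Ft
  → 142,558 Ft
  Less jobs credit 73,000 Ft → 69,558 Ft

69,558 Ft > 56,460 Ft, so the regular income tax governs.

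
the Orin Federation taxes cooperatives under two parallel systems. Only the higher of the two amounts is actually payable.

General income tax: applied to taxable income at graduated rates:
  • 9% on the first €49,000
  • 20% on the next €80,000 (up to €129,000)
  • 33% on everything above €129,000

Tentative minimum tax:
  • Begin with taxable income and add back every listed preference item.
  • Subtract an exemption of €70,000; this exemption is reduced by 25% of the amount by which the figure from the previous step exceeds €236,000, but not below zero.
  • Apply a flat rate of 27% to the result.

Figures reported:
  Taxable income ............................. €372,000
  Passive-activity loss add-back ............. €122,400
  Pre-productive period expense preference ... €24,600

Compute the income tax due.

General income tax:
  €49,000 × 9% = €4,410
  €80,000 × 20% = €16,000
  €243,000 × 33% = €80,190
  → €100,600

Tentative minimum tax:
  Adjusted income: €372,000 + €122,400 + €24,600 = €519,000
  Exemption: 25% × (€519,000 − €236,000) = €70,750 ≥ €70,000, so the exemption is fully phased out
  Base: €519,000 − €0 = €519,000
  €519,000 × 27% = €140,130

€140,130 > €100,600, so the tentative minimum tax is the binding amount.

€140,130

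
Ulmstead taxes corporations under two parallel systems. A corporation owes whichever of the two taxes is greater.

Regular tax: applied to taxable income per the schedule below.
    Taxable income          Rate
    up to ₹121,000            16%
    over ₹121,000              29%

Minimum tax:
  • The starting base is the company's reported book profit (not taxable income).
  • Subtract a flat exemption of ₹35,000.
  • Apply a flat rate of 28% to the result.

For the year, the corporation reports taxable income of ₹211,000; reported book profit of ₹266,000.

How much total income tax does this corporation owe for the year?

Minimum tax:
  Base (reported book profit): ₹266,000
  Less exemption ₹35,000 → base ₹231,000
  ₹231,000 × 28% = ₹64,680

Regular tax:
  ₹121,000 × 16% = ₹19,360
  ₹90,000 × 29% = ₹26,100
  → ₹45,460

₹64,680 > ₹45,460, so the minimum tax is the binding amount.

₹64,680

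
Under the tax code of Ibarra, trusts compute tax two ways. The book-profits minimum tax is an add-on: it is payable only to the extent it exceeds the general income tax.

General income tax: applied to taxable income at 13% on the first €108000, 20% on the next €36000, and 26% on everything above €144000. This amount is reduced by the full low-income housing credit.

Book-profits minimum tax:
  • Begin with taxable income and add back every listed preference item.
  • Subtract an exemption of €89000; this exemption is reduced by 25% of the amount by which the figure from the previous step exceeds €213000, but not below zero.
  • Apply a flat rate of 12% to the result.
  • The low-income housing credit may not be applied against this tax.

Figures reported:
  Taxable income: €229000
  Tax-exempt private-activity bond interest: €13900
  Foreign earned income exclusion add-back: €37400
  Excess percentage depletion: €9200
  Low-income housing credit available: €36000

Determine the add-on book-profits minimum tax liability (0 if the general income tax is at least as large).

General income tax:
  €108000 × 13% = €14040
  €36000 × 20% = €7200
  €85000 × 26% = €22100
  → €43340
  Less low-income housing credit €36000 → €7340

Book-profits minimum tax:
  Adjusted income: €229000 + €13900 + €37400 + €9200 = €289500
  Exemption: €89000 − 25% × (€289500 − €213000) = €89000 − €19125 = €69875
  Base: €289500 − €69875 = €219625
  €219625 × 12% = €26355

Excess of book-profits minimum tax over general income tax: €26355 − €7340 = €19015.

€19015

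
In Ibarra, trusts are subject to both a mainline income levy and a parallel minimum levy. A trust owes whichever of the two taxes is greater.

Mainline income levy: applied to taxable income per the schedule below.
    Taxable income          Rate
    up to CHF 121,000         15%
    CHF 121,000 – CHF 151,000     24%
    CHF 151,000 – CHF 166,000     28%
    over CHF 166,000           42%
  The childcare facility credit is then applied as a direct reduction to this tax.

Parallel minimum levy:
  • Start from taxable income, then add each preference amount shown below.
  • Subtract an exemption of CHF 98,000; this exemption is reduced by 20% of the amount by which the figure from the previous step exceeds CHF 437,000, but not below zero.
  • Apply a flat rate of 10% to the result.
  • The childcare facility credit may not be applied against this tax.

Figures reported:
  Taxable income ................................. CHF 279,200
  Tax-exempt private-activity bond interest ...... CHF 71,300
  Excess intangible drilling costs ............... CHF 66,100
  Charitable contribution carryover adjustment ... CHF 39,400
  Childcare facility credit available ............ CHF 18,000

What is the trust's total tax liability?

Parallel minimum levy:
  Adjusted income: CHF 279,200 + CHF 71,300 + CHF 66,100 + CHF 39,400 = CHF 456,000
  Exemption: CHF 98,000 − 20% × (CHF 456,000 − CHF 437,000) = CHF 98,000 − CHF 3,800 = CHF 94,200
  Base: CHF 456,000 − CHF 94,200 = CHF 361,800
  CHF 361,800 × 10% = CHF 36,180

Mainline income levy:
  CHF 121,000 × 15% = CHF 18,150
  CHF 30,000 × 24% = CHF 7,200
  CHF 15,000 × 28% = CHF 4,200
  CHF 113,200 × 42% = CHF 47,544
  → CHF 77,094
  Less childcare facility credit CHF 18,000 → CHF 59,094

CHF 59,094 > CHF 36,180, so the mainline income levy governs.

CHF 59,094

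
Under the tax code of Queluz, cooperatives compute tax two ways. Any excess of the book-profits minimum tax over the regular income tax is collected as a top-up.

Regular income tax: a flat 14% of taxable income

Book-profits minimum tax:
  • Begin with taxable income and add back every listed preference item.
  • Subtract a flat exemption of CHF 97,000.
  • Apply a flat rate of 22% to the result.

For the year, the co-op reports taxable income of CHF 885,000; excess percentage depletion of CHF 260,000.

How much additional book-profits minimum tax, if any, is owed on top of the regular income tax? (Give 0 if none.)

Regular income tax:
  CHF 885,000 × 14% = CHF 123,900

Book-profits minimum tax:
  Adjusted income: CHF 885,000 + CHF 260,000 = CHF 1,145,000
  Less exemption CHF 97,000 → base CHF 1,048,000
  CHF 1,048,000 × 22% = CHF 230,560

Excess of book-profits minimum tax over regular income tax: CHF 230,560 − CHF 123,900 = CHF 106,660.

CHF 106,660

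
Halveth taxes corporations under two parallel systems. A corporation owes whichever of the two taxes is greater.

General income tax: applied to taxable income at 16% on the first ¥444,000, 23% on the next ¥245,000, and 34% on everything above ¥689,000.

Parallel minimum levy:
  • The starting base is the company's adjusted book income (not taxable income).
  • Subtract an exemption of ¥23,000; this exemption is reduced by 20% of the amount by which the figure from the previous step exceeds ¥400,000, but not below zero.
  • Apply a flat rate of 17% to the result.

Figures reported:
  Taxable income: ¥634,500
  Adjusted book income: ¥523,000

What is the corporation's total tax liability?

Parallel minimum levy:
  Base (adjusted book income): ¥523,000
  Exemption: 20% × (¥523,000 − ¥400,000) = ¥24,600 ≥ ¥23,000, so the exemption is fully phased out
  Base: ¥523,000 − ¥0 = ¥523,000
  ¥523,000 × 17% = ¥88,910

General income tax:
  ¥444,000 × 16% = ¥71,040
  ¥190,500 × 23% = ¥43,815
  → ¥114,855

¥114,855 > ¥88,910, so the general income tax governs.

¥114,855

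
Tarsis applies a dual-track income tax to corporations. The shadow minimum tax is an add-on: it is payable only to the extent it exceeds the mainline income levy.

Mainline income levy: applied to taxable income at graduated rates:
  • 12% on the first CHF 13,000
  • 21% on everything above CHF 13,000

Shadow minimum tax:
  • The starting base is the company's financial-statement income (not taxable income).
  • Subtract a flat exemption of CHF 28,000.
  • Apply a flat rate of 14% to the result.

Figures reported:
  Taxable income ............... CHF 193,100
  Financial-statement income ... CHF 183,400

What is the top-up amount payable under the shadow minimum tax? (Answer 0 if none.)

Shadow minimum tax:
  Base (financial-statement income): CHF 183,400
  Less exemption CHF 28,000 → base CHF 155,400
  CHF 155,400 × 14% = CHF 21,756

Mainline income levy:
  CHF 13,000 × 12% = CHF 1,560
  CHF 180,100 × 21% = CHF 37,821
  → CHF 39,381

CHF 21,756 ≤ CHF 39,381, so no add-on is due.

CHF 0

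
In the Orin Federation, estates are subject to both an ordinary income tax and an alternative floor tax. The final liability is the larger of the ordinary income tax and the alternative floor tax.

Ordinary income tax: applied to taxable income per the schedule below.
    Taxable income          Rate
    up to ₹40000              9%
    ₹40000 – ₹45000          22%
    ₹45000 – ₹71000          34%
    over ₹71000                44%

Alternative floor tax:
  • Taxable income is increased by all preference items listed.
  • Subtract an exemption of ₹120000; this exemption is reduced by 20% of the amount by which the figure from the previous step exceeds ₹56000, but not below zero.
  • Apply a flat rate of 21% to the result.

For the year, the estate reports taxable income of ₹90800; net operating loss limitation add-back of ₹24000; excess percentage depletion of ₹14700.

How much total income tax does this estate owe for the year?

₹22252

Ordinary income tax:
  ₹40000 × 9% = ₹3600
  ₹5000 × 22% = ₹1100
  ₹26000 × 34% = ₹8840
  ₹19800 × 44% = ₹8712
  → ₹22252

Alternative floor tax:
  Adjusted income: ₹90800 + ₹24000 + ₹14700 = ₹129500
  Exemption: ₹120000 − 20% × (₹129500 − ₹56000) = ₹120000 − ₹14700 = ₹105300
  Base: ₹129500 − ₹105300 = ₹24200
  ₹24200 × 21% = ₹5082

₹22252 > ₹5082, so the ordinary income tax governs.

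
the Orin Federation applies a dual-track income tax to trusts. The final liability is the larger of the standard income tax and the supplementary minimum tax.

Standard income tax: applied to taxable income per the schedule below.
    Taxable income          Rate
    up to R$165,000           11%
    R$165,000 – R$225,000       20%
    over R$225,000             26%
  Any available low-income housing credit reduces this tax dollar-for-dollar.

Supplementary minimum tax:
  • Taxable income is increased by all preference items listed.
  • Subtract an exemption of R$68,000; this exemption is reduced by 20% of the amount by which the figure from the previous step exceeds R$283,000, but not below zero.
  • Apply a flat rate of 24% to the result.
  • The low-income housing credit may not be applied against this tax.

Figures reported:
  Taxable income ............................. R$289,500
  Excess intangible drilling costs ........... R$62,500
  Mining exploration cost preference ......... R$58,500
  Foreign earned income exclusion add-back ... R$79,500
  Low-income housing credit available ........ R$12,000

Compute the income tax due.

Supplementary minimum tax:
  Adjusted income: R$289,500 + R$62,500 + R$58,500 + R$79,500 = R$490,000
  Exemption: R$68,000 − 20% × (R$490,000 − R$283,000) = R$68,000 − R$41,400 = R$26,600
  Base: R$490,000 − R$26,600 = R$463,400
  R$463,400 × 24% = R$111,216

Standard income tax:
  R$165,000 × 11% = R$18,150
  R$60,000 × 20% = R$12,000
  R$64,500 × 26% = R$16,770
  → R$46,920
  Less low-income housing credit R$12,000 → R$34,920

R$111,216 > R$34,920, so the supplementary minimum tax is the binding amount.

R$111,216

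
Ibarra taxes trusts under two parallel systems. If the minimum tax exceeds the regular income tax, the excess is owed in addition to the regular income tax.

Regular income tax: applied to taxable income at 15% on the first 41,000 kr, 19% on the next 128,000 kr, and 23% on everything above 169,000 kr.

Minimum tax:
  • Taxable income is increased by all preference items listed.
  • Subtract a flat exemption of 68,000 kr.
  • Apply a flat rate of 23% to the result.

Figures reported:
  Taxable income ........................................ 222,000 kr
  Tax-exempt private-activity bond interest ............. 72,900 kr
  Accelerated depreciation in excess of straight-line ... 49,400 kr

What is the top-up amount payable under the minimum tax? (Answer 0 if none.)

20,889 kr

Regular income tax:
  41,000 kr × 15% = 6,150 kr
  128,000 kr × 19% = 24,320 kr
  53,000 kr × 23% = 12,190 kr
  → 42,660 kr

Minimum tax:
  Adjusted income: 222,000 kr + 72,900 kr + 49,400 kr = 344,300 kr
  Less exemption 68,000 kr → base 276,300 kr
  276,300 kr × 23% = 63,549 kr

Excess of minimum tax over regular income tax: 63,549 kr − 42,660 kr = 20,889 kr.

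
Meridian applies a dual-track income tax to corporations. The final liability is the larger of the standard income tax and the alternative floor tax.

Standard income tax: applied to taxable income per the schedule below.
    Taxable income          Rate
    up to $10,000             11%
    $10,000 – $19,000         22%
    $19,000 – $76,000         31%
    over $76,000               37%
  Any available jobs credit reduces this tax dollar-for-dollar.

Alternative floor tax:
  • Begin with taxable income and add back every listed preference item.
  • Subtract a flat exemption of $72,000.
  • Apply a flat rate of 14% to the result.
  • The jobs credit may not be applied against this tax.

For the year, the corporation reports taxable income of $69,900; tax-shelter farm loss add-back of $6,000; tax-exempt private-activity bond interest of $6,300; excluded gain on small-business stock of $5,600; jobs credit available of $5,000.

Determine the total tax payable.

$13,859

Alternative floor tax:
  Adjusted income: $69,900 + $6,000 + $6,300 + $5,600 = $87,800
  Less exemption $72,000 → base $15,800
  $15,800 × 14% = $2,212

Standard income tax:
  $10,000 × 11% = $1,100
  $9,000 × 22% = $1,980
  $50,900 × 31% = $15,779
  → $18,859
  Less jobs credit $5,000 → $13,859

$13,859 > $2,212, so the standard income tax governs.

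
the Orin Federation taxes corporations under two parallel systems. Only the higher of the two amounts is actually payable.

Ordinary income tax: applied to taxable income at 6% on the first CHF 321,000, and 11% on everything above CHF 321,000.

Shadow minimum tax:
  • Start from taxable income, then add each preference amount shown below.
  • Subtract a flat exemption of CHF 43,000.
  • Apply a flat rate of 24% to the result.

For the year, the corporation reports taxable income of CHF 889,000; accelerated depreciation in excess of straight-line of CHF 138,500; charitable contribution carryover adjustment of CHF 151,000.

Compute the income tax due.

CHF 272,520

Shadow minimum tax:
  Adjusted income: CHF 889,000 + CHF 138,500 + CHF 151,000 = CHF 1,178,500
  Less exemption CHF 43,000 → base CHF 1,135,500
  CHF 1,135,500 × 24% = CHF 272,520

Ordinary income tax:
  CHF 321,000 × 6% = CHF 19,260
  CHF 568,000 × 11% = CHF 62,480
  → CHF 81,740

CHF 272,520 > CHF 81,740, so the shadow minimum tax is the binding amount.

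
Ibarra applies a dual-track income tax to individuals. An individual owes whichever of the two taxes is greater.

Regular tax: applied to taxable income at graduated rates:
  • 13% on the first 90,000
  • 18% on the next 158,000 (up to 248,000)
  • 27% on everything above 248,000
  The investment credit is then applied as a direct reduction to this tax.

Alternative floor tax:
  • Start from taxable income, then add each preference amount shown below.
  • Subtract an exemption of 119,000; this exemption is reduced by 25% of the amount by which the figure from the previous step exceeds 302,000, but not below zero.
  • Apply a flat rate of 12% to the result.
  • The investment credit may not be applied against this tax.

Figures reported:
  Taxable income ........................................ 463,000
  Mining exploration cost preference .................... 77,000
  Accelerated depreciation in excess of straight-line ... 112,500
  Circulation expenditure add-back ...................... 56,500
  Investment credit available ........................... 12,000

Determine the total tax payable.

Regular tax:
  90,000 × 13% = 11,700
  158,000 × 18% = 28,440
  215,000 × 27% = 58,050
  → 98,190
  Less investment credit 12,000 → 86,190

Alternative floor tax:
  Adjusted income: 463,000 + 77,000 + 112,500 + 56,500 = 709,000
  Exemption: 119,000 − 25% × (709,000 − 302,000) = 119,000 − 101,750 = 17,250
  Base: 709,000 − 17,250 = 691,750
  691,750 × 12% = 83,010

86,190 > 83,010, so the regular tax governs.

86,190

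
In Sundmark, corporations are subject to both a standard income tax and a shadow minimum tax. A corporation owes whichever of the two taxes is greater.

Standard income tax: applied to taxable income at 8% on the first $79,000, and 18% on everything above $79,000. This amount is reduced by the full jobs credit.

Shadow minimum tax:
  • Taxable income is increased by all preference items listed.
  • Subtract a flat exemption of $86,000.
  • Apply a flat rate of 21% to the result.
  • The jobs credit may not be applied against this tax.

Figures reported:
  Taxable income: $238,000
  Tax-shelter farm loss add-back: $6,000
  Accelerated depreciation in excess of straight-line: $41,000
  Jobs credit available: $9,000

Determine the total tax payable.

Shadow minimum tax:
  Adjusted income: $238,000 + $6,000 + $41,000 = $285,000
  Less exemption $86,000 → base $199,000
  $199,000 × 21% = $41,790

Standard income tax:
  $79,000 × 8% = $6,320
  $159,000 × 18% = $28,620
  → $34,940
  Less jobs credit $9,000 → $25,940

$41,790 > $25,940, so the shadow minimum tax is the binding amount.

$41,790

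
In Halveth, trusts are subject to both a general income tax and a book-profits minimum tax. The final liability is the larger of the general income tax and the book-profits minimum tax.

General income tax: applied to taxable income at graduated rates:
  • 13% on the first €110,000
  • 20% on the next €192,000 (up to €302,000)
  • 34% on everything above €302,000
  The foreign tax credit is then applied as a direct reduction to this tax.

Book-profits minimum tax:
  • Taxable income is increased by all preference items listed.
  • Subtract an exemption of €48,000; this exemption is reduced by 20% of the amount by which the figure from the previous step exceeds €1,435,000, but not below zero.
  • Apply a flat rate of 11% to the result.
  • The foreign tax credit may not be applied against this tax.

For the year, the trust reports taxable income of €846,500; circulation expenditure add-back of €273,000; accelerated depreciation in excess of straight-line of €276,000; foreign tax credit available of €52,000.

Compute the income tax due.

€185,830

Book-profits minimum tax:
  Adjusted income: €846,500 + €273,000 + €276,000 = €1,395,500
  Exemption: €1,395,500 ≤ €1,435,000, so full €48,000 applies
  Base: €1,395,500 − €48,000 = €1,347,500
  €1,347,500 × 11% = €148,225

General income tax:
  €110,000 × 13% = €14,300
  €192,000 × 20% = €38,400
  €544,500 × 34% = €185,130
  → €237,830
  Less foreign tax credit €52,000 → €185,830

€185,830 > €148,225, so the general income tax governs.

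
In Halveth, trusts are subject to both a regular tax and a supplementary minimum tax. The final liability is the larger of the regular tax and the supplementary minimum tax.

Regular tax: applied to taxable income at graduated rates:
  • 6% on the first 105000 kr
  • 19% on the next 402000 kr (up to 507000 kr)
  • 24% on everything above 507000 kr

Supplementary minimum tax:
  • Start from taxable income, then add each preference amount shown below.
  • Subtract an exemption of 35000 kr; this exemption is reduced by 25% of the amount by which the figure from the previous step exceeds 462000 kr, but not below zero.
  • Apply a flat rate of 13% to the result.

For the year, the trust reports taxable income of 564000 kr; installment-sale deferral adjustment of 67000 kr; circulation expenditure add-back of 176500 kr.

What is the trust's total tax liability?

104975 kr

Supplementary minimum tax:
  Adjusted income: 564000 kr + 67000 kr + 176500 kr = 807500 kr
  Exemption: 25% × (807500 kr − 462000 kr) = 86375 kr ≥ 35000 kr, so the exemption is fully phased out
  Base: 807500 kr − 0 kr = 807500 kr
  807500 kr × 13% = 104975 kr

Regular tax:
  105000 kr × 6% = 6300 kr
  402000 kr × 19% = 76380 kr
  57000 kr × 24% = 13680 kr
  → 96360 kr

104975 kr > 96360 kr, so the supplementary minimum tax is the binding amount.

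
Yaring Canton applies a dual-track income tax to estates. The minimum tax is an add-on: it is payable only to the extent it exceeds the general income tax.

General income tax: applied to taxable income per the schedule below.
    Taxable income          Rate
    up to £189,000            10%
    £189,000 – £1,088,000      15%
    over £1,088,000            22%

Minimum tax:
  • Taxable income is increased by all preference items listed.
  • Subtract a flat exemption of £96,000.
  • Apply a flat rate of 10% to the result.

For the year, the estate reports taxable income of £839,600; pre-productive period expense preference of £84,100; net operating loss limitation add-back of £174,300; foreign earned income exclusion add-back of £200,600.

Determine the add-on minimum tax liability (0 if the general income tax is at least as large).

Minimum tax:
  Adjusted income: £839,600 + £84,100 + £174,300 + £200,600 = £1,298,600
  Less exemption £96,000 → base £1,202,600
  £1,202,600 × 10% = £120,260

General income tax:
  £189,000 × 10% = £18,900
  £650,600 × 15% = £97,590
  → £116,490

Excess of minimum tax over general income tax: £120,260 − £116,490 = £3,770.

£3,770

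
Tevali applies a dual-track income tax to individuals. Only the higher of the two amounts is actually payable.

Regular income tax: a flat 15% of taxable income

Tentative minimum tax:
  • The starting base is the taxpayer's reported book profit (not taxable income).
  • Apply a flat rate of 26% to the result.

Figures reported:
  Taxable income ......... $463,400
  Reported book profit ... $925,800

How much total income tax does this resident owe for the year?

Tentative minimum tax:
  Base (reported book profit): $925,800
  $925,800 × 26% = $240,708

Regular income tax:
  $463,400 × 15% = $69,510

$240,708 > $69,510, so the tentative minimum tax is the binding amount.

$240,708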